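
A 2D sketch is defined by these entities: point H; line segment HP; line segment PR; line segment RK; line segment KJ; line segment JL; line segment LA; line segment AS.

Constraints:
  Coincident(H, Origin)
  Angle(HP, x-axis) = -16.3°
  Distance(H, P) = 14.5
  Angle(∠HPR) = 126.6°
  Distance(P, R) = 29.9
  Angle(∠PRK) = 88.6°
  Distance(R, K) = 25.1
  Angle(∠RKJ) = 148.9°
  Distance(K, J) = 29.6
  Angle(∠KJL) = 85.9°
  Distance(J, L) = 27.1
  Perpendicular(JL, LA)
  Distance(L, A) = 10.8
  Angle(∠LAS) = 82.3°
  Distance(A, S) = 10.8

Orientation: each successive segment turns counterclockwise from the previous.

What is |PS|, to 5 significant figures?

33.280

H is at the origin; HP runs at -16.3° with length 14.5, so P = (13.917, -4.0697). ∠HPR = 126.6° gives PR at 37.100° from the x-axis; with |PR| = 29.9, R = (37.765, 13.966). ∠PRK = 88.6° gives RK at 128.50° from the x-axis; with |RK| = 25.1, K = (22.140, 33.610). ∠RKJ = 148.9° gives KJ at 159.60° from the x-axis; with |KJ| = 29.6, J = (-5.6037, 43.927). ∠KJL = 85.9° gives JL at -106.30° from the x-axis; with |JL| = 27.1, L = (-13.210, 17.917). JL ⟂ LA, so LA runs at -16.300°; with |LA| = 10.8, A = (-2.8439, 14.886). ∠LAS = 82.3° gives AS at 81.400° from the x-axis; with |AS| = 10.8, S = (-1.2289, 25.564). Then |PS| = |S − P| = 33.280.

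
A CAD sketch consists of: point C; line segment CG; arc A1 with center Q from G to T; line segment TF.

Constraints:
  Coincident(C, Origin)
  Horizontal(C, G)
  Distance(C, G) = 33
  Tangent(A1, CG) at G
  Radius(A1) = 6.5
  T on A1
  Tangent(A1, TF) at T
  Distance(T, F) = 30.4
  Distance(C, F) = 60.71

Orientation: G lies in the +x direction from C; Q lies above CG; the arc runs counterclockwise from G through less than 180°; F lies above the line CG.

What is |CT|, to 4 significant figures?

39.00

Checks: ∠(QG, GC) = 90.00° ✓; |QT| = 6.500 ✓; ∠(QT, TF) = 90.00° ✓; |TF| = 30.40 ✓; |CF| = 60.71 ✓.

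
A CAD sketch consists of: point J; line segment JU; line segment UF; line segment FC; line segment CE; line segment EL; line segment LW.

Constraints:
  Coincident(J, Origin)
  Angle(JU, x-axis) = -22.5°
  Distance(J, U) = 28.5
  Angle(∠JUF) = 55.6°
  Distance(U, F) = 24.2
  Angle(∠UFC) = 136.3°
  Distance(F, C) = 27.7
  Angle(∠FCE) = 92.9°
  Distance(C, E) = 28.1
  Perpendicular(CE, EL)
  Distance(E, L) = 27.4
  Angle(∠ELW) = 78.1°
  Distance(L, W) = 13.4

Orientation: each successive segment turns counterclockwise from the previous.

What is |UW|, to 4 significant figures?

21.35

CE ⟂ EL, so EL runs at -37.30°; with |EL| = 27.4, L = (3.252, -10.53). ∠ELW = 78.1° gives LW at 64.60° from the x-axis; with |LW| = 13.4, W = (9.000, 1.571). Then |UW| = |W − U| = 21.35.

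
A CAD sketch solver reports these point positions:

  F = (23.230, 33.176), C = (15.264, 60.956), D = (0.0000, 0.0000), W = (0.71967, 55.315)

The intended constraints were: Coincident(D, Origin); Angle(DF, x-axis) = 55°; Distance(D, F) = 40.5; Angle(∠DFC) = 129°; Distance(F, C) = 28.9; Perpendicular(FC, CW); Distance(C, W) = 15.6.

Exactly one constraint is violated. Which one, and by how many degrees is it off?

Perpendicular(FC, CW) — off by 5.20°.

D = (0.00, 0.00) ✓; DF at 55.00° ✓; |DF| = 40.50 ✓; ∠DFC = 129.0° ✓; |FC| = 28.90 ✓; ∠(FC, CW) = 95.20° ✗; |CW| = 15.60 ✓.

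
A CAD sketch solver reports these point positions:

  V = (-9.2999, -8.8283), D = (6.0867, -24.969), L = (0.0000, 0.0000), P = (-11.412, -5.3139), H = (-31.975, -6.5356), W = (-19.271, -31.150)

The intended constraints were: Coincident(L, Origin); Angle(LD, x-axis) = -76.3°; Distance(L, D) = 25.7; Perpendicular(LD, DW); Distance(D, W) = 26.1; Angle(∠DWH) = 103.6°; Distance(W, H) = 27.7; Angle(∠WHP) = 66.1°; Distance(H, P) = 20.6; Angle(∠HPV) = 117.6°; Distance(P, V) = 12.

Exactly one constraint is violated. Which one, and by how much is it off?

Distance(P, V) = 12 — off by 7.90.

L = (0.00, 0.00) ✓; LD at -76.30° ✓; |LD| = 25.70 ✓; ∠(LD, DW) = 90.00° ✓; |DW| = 26.10 ✓; ∠DWH = 103.6° ✓; |WH| = 27.70 ✓; ∠WHP = 66.10° ✓; |HP| = 20.60 ✓; ∠HPV = 117.6° ✓; |PV| = 4.100 ✗.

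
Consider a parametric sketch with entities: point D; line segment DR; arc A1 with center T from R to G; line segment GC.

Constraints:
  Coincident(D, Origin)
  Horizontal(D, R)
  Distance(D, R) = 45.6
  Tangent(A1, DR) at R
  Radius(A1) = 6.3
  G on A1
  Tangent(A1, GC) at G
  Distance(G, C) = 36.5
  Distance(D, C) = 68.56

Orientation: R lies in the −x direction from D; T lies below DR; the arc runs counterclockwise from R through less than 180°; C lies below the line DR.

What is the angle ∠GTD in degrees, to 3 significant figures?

169°

Checks: D = (0.00, 0.00) ✓; |TG| = 6.300 ✓; ∠(TG, GC) = 90.00° ✓; |GC| = 36.50 ✓; |DC| = 68.56 ✓.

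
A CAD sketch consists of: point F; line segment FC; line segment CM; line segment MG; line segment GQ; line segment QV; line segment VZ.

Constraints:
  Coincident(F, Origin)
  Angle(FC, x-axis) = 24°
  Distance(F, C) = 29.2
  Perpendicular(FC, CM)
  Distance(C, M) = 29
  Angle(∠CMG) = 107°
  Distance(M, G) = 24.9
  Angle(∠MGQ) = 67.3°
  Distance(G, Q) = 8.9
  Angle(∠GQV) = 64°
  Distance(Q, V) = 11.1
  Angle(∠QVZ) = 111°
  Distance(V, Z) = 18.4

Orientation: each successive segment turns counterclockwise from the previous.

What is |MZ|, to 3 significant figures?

28.0

∠GQV = 64.0° gives QV at 55.7° from the x-axis; with |QV| = 11.1, V = (0.830, 36.8). ∠QVZ = 111.0° gives VZ at 125° from the x-axis; with |VZ| = 18.4, Z = (-9.64, 51.9). Then |MZ| = |Z − M| = 28.0.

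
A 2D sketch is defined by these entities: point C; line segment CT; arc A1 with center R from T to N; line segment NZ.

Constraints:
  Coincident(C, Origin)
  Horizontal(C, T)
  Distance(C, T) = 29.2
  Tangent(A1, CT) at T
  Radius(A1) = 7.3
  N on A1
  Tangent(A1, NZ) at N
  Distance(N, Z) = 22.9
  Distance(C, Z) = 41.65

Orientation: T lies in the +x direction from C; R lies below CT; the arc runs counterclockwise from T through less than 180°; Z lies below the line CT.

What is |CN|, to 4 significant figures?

23.88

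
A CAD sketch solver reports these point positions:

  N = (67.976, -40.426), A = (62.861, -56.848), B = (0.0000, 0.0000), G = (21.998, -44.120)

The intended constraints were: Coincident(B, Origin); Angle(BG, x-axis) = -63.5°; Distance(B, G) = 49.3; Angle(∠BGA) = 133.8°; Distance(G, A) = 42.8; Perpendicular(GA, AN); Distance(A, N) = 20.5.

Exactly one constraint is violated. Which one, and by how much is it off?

Distance(A, N) = 20.5 — off by 3.30.

B = (0.00, 0.00) ✓; BG at -63.50° ✓; |BG| = 49.30 ✓; ∠BGA = 133.8° ✓; |GA| = 42.80 ✓; ∠(GA, AN) = 90.00° ✓; |AN| = 17.20 ✗.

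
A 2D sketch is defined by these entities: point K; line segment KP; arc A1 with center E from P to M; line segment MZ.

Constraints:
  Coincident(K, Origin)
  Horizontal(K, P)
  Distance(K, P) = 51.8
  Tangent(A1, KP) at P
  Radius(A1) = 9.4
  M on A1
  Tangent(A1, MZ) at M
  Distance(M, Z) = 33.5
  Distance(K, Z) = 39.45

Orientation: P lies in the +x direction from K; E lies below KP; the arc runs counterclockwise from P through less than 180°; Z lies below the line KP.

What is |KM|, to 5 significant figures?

44.371

K is at the origin; KP is horizontal with |KP| = 51.8 and P on the +x side, so P = (51.800, 0.0000). A1 meets KP tangentially, so EP is at right angles to KP, so E = P + (0, -9.4) = (51.800, -9.4000). Since EM ⟂ MZ (tangency), |EZ| = √(9.4² + 33.5²) = 34.794 regardless of where M sits on A1. So Z lies on both circle(K, 39.45) and circle(E, 34.794); the below-KP intersection is Z = (24.475, -30.940). M is the foot of the tangent from Z: M = (44.203, -3.8645).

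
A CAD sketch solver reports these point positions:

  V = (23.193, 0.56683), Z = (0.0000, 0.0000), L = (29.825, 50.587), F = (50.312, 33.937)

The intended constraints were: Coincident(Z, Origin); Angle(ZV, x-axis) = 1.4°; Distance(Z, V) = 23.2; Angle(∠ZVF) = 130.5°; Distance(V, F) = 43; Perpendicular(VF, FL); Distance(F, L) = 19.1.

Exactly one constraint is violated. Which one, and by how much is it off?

Distance(F, L) = 19.1 — off by 7.30.

Z = (0.00, 0.00) ✓; ZV at 1.400° ✓; |ZV| = 23.20 ✓; ∠ZVF = 130.5° ✓; |VF| = 43.00 ✓; ∠(VF, FL) = 90.00° ✓; |FL| = 26.40 ✗.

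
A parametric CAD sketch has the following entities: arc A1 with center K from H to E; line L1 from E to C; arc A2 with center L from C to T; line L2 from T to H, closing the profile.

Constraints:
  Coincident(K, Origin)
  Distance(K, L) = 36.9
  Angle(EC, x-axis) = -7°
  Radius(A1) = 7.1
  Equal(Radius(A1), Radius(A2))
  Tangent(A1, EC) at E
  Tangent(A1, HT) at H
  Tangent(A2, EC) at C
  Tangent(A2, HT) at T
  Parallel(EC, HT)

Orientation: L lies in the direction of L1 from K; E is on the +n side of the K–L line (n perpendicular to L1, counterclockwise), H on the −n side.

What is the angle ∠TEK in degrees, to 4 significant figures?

68.95°

Tangency of A1 to both parallel lines with radius 7.1 puts E and H at K ± 7.1·n: E = (0.8653, 7.047), H = (-0.8653, -7.047). Equal radii place C and T the same way about L: C = L + 7.1·n = (37.49, 2.550), T = L − 7.1·n = (35.76, -11.54). Then cos ∠TEK = ET·EK / (|ET||EK|), giving 68.95°.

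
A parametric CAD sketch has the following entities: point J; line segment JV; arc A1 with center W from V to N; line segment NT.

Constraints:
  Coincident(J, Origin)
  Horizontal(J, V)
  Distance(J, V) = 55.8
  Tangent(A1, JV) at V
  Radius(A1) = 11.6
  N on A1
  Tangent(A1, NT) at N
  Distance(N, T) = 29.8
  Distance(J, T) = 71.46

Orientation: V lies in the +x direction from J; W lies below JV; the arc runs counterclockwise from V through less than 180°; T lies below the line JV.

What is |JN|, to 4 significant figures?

47.89

Checks: ∠(WV, VJ) = 90.00° ✓; |WN| = 11.60 ✓; ∠(WN, NT) = 90.00° ✓; |NT| = 29.80 ✓; |JT| = 71.46 ✓.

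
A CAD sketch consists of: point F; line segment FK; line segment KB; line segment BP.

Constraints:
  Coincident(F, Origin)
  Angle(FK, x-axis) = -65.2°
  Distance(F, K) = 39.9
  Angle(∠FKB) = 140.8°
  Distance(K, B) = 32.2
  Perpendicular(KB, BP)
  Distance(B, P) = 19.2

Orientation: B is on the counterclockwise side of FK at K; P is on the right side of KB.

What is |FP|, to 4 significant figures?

77.18

∠FKB = 140.8°, so KB runs at -65.2° + (180° − 140.8°) = -26.00° from the x-axis; with |KB| = 32.2, B = K + 32.2·(cos -26.00°, sin -26.00°) = (45.68, -50.34). The perpendicularity gives BP at right angles to KB; with |BP| = 19.2 on the right of KB, P = B + 19.2·(-0.4384, -0.8988) = (37.26, -67.59). Then |FP| = |P − F| = 77.18.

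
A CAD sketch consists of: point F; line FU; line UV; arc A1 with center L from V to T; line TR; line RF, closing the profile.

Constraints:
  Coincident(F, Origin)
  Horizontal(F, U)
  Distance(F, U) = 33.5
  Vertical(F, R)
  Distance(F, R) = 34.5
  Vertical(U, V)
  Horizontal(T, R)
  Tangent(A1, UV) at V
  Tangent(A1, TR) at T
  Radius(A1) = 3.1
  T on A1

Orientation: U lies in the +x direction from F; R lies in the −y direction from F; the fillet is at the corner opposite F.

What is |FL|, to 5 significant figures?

43.705

F and R share the same x with |FR| = 34.5 and R on the −y side, so R = (0.0000, -34.500). The virtual corner opposite F is at (33.500, -34.500). Since A1 is tangent to UV there, LV ⟂ UV and A1 meets TR tangentially, so LT is at right angles to TR, with radius 3.1, so the center L sits 3.1 in from both sides at L = (30.400, -31.400). Then |FL| = |L − F| = 43.705.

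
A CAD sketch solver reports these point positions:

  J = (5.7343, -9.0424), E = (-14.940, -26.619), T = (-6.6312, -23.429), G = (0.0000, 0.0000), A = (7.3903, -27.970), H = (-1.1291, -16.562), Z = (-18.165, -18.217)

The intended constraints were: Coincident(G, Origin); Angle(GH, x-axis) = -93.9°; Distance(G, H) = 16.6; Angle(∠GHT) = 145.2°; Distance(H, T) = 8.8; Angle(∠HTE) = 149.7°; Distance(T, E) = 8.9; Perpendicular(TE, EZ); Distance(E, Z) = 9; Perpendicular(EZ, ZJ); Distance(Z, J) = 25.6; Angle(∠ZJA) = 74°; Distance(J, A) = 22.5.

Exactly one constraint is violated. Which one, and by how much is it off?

Distance(J, A) = 22.5 — off by 3.50.

G = (0.00, 0.00) ✓; GH at -93.90° ✓; |GH| = 16.60 ✓; ∠GHT = 145.2° ✓; |HT| = 8.799 ✓; ∠HTE = 149.7° ✓; |TE| = 8.900 ✓; ∠(TE, EZ) = 90.00° ✓; |EZ| = 9.000 ✓; ∠(EZ, ZJ) = 90.00° ✓; |ZJ| = 25.60 ✓; ∠ZJA = 74.00° ✓; |JA| = 19.00 ✗.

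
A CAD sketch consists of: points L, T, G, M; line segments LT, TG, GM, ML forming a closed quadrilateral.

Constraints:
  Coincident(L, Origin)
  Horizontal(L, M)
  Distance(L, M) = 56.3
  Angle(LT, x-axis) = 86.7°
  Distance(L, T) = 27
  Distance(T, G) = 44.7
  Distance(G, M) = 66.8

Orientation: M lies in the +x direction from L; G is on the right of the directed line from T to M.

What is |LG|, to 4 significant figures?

18.62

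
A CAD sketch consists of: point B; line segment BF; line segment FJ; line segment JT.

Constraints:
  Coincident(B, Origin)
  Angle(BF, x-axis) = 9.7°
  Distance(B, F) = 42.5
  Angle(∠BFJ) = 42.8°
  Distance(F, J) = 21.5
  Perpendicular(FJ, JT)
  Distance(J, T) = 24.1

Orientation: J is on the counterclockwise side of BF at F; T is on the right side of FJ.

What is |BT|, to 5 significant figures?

53.854

B is at the origin; BF runs at 9.7° with length 42.5, so F = 42.5·(cos 9.7°, sin 9.7°) = (41.892, 7.1608). ∠BFJ = 42.8°, so FJ runs at 9.7° + (180° − 42.8°) = 146.90° from the x-axis; with |FJ| = 21.5, J = F + 21.5·(cos 146.90°, sin 146.90°) = (23.881, 18.902). FJ is perpendicular to JT; with |JT| = 24.1 on the right of FJ, T = J + 24.1·(0.54610, 0.83772) = (37.043, 39.091). Then |BT| = |T − B| = 53.854.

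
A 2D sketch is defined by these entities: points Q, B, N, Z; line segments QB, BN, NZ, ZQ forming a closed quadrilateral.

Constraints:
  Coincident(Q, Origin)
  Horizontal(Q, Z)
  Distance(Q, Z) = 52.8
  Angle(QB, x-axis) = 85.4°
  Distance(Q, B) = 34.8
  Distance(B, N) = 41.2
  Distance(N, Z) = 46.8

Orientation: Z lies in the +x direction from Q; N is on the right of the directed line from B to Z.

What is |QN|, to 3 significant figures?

9.04

Q is at the origin; QZ is horizontal with |QZ| = 52.8 and Z in +x, so Z = (52.8, 0). QB runs at 85.4° with |QB| = 34.8, so B = (2.79, 34.7). N is determined by |BN| = 41.2 and |NZ| = 46.8 together: it lies at the intersection of circle(B, 41.2) and circle(Z, 46.8). With |BZ| = 60.9, the foot of the radical line on BZ is 26.4 from B and the perpendicular offset is √(41.2² − 26.4²) = 31.6. Taking the right-of-BZ solution: N = (6.43, -6.35).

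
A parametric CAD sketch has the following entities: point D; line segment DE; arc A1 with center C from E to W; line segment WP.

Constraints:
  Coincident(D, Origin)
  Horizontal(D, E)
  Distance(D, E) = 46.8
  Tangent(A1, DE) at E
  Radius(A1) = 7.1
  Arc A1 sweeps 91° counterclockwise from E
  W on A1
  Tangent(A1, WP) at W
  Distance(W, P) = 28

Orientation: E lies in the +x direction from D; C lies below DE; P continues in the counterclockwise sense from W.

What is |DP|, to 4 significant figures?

53.44

D is at the origin; D and E share the same y with |DE| = 46.8 and E on the +x side, so E = (46.80, 0.000). Since A1 is tangent to DE there, CE ⟂ DE, so C = E + (0, -7.1) = (46.80, -7.100). On A1, E sits at bearing 90° from C; a 91° counterclockwise sweep puts W at bearing 181°, so W = C + 7.1·(cos 181°, sin 181°) = (39.70, -7.224). Since A1 is tangent to WP there, CW ⟂ WP, so WP runs along (−sin 181°, cos 181°); with |WP| = 28.0, P = (40.19, -35.22). Then |DP| = |P − D| = 53.44.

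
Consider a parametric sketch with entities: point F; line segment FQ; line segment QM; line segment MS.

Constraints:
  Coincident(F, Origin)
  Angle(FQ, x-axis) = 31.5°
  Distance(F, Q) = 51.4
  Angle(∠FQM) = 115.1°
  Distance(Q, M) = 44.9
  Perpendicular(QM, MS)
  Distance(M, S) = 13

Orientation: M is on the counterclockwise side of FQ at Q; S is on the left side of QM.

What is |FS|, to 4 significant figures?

74.66

F is at the origin; FQ runs at 31.5° with length 51.4, so Q = 51.4·(cos 31.5°, sin 31.5°) = (43.83, 26.86). ∠FQM = 115.1°, so QM runs at 31.5° + (180° − 115.1°) = 96.40° from the x-axis; with |QM| = 44.9, M = Q + 44.9·(cos 96.40°, sin 96.40°) = (38.82, 71.48). The perpendicularity gives MS at right angles to QM; with |MS| = 13.0 on the left of QM, S = M + 13.0·(-0.9938, -0.1115) = (25.90, 70.03). Then |FS| = |S − F| = 74.66.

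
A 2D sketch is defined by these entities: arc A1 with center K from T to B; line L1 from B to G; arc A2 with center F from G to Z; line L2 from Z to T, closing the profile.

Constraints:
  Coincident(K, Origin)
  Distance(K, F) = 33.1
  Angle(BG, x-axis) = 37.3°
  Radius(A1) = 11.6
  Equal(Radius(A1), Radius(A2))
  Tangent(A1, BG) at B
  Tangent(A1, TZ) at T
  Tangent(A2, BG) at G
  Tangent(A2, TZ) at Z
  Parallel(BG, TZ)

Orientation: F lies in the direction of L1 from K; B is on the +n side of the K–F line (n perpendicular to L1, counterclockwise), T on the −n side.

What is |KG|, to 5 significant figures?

35.074

Tangency of A1 to both parallel lines with radius 11.6 puts B and T at K ± 11.6·n: B = (-7.0295, 9.2275), T = (7.0295, -9.2275). Equal radii place G and Z the same way about F: G = F + 11.6·n = (19.301, 29.286), Z = F − 11.6·n = (33.360, 10.831). Then |KG| = |G − K| = 35.074.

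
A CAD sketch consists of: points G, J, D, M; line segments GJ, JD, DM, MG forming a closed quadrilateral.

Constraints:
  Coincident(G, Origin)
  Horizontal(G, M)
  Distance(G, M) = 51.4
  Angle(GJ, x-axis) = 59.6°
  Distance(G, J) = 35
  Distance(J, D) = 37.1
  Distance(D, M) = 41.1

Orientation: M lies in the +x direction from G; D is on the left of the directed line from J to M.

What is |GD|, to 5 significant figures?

67.189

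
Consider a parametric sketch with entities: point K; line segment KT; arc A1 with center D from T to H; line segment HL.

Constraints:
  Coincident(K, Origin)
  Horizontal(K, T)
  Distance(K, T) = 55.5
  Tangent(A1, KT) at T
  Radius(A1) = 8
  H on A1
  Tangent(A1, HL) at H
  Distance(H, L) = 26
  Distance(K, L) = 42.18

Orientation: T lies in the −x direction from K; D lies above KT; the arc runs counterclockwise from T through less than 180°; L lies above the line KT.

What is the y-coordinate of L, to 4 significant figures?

24.81

K is at the origin; K and T share the same y with |KT| = 55.5 and T on the −x side, so T = (-55.50, 0.000). A1 meets KT tangentially, so DT is at right angles to KT, so D = T + (0, 8) = (-55.50, 8.000). Since DH ⟂ HL (tangency), |DL| = √(8.0² + 26.0²) = 27.20 regardless of where H sits on A1. So L lies on both circle(K, 42.18) and circle(D, 27.20); the above-KT intersection is L = (-34.11, 24.81). H is the foot of the tangent from L: H = (-48.93, 3.442).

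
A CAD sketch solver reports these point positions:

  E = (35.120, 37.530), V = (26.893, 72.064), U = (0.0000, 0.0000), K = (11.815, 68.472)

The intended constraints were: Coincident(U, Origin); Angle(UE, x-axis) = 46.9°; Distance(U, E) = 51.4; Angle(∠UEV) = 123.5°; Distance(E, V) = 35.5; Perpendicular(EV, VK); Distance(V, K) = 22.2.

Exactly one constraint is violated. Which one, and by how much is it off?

Distance(V, K) = 22.2 — off by 6.70.

U = (0.00, 0.00) ✓; UE at 46.90° ✓; |UE| = 51.40 ✓; ∠UEV = 123.5° ✓; |EV| = 35.50 ✓; ∠(EV, VK) = 90.00° ✓; |VK| = 15.50 ✗.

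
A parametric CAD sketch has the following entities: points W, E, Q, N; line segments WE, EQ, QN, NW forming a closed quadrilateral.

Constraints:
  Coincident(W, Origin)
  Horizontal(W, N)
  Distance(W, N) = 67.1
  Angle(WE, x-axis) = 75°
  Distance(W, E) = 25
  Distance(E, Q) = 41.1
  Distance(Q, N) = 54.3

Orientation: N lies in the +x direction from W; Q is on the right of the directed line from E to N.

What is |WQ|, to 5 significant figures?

22.087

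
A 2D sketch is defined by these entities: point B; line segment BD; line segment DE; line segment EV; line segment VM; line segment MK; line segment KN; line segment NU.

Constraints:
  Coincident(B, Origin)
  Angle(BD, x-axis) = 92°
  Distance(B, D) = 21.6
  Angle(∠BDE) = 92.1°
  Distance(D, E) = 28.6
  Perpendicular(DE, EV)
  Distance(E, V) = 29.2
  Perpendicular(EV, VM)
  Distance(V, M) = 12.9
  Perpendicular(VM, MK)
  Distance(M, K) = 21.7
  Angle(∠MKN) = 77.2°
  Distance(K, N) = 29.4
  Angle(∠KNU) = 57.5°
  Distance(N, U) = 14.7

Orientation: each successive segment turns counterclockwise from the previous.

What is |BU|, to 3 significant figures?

34.8

B is at the origin; BD runs at 92.0° with length 21.6, so D = (-0.754, 21.6). ∠BDE = 92.1° gives DE at 180° from the x-axis; with |DE| = 28.6, E = (-29.4, 21.6). DE ⟂ EV, so EV runs at -90.1°; with |EV| = 29.2, V = (-29.4, -7.56). The perpendicularity gives VM at right angles to EV, so VM runs at -0.100°; with |VM| = 12.9, M = (-16.5, -7.59). VM ⟂ MK, so MK runs at 89.9°; with |MK| = 21.7, K = (-16.5, 14.1). ∠MKN = 77.2° gives KN at -167° from the x-axis; with |KN| = 29.4, N = (-45.1, 7.65). ∠KNU = 57.5° gives NU at -44.8° from the x-axis; with |NU| = 14.7, U = (-34.7, -2.71). Then |BU| = |U − B| = 34.8.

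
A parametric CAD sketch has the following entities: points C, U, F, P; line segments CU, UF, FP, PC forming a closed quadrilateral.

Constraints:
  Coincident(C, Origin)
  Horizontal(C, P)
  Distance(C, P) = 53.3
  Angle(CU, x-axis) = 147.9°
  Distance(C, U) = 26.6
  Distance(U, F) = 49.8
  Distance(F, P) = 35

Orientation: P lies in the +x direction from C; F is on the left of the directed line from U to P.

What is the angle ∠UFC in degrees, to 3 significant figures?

30.6°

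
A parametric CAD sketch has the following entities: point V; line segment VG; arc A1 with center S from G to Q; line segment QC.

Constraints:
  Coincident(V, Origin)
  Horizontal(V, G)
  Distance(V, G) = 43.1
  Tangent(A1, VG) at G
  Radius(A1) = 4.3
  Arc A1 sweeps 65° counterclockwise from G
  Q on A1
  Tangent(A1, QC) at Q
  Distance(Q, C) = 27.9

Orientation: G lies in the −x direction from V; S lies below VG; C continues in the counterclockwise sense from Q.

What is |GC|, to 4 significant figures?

31.89

V is at the origin; V and G share the same y with |VG| = 43.1 and G on the −x side, so G = (-43.10, 0.000). Since A1 is tangent to VG there, SG ⟂ VG, so S = G + (0, -4.3) = (-43.10, -4.300). On A1, G sits at bearing 90° from S; a 65° counterclockwise sweep puts Q at bearing 155°, so Q = S + 4.3·(cos 155°, sin 155°) = (-47.00, -2.483). The tangent condition forces SQ to be normal to QC, so QC runs along (−sin 155°, cos 155°); with |QC| = 27.9, C = (-58.79, -27.77). Then |GC| = |C − G| = 31.89.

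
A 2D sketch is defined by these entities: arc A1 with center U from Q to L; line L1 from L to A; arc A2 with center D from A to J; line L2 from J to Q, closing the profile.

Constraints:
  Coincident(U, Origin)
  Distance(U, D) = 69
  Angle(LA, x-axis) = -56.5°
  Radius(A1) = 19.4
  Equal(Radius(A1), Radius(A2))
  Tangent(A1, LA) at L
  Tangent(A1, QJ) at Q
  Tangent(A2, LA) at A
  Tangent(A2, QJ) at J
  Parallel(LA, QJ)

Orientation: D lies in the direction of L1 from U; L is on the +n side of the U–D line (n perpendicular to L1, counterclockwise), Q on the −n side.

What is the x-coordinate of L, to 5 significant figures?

16.177

The slot axis is L1's direction at -56.5°, so u = (cos -56.5°, sin -56.5°) = (0.55194, -0.83389) and n = (−sin -56.5°, cos -56.5°) = (0.83389, 0.55194). U is at the origin and D lies 69.0 along u from U, so D = 69.0·u = (38.084, -57.538). Tangency of A1 to both parallel lines with radius 19.4 puts L and Q at U ± 19.4·n: L = (16.177, 10.708), Q = (-16.177, -10.708). So L.x = 16.177.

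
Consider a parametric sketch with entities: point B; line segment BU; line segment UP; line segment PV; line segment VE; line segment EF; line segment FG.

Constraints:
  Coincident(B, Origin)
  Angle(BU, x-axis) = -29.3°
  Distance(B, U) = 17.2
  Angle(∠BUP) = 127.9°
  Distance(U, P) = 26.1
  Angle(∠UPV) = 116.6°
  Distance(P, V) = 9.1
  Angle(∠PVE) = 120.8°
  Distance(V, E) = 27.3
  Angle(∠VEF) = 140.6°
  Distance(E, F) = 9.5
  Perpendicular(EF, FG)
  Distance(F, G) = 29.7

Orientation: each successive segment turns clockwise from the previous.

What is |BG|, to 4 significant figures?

11.01

B is at the origin; BU runs at -29.3° with length 17.2, so U = (15.00, -8.417). ∠BUP = 127.9° gives UP at -81.40° from the x-axis; with |UP| = 26.1, P = (18.90, -34.22). ∠UPV = 116.6° gives PV at -144.8° from the x-axis; with |PV| = 9.1, V = (11.47, -39.47). ∠PVE = 120.8° gives VE at 156.0° from the x-axis; with |VE| = 27.3, E = (-13.47, -28.37). ∠VEF = 140.6° gives EF at 116.6° from the x-axis; with |EF| = 9.5, F = (-17.73, -19.87). The perpendicularity gives FG at right angles to EF, so FG runs at 26.60°; with |FG| = 29.7, G = (8.829, -6.573). Then |BG| = |G − B| = 11.01.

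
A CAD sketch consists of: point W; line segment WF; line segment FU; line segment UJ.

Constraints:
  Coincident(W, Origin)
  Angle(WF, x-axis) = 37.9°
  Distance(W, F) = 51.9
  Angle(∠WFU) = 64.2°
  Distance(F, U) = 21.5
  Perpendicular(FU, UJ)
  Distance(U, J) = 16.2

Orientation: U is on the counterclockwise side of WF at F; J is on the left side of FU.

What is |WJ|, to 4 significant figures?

30.55

W is at the origin; WF runs at 37.9° with length 51.9, so F = 51.9·(cos 37.9°, sin 37.9°) = (40.95, 31.88). ∠WFU = 64.2°, so FU runs at 37.9° + (180° − 64.2°) = 153.7° from the x-axis; with |FU| = 21.5, U = F + 21.5·(cos 153.7°, sin 153.7°) = (21.68, 41.41). FU is perpendicular to UJ; with |UJ| = 16.2 on the left of FU, J = U + 16.2·(-0.4431, -0.8965) = (14.50, 26.88). Then |WJ| = |J − W| = 30.55.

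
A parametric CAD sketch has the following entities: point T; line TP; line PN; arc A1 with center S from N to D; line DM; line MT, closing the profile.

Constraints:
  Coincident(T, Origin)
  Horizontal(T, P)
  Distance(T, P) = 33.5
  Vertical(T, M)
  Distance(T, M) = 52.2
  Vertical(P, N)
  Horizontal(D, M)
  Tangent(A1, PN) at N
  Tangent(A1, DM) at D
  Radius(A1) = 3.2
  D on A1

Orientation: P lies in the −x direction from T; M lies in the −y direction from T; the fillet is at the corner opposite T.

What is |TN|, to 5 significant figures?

59.357

T is at the origin; TP is horizontal with |TP| = 33.5 and P on the −x side, so P = (-33.500, 0.0000). TM is vertical with |TM| = 52.2 and M on the −y side, so M = (0.0000, -52.200). The virtual corner opposite T is at (-33.500, -52.200). The tangent condition forces SN to be normal to PN and tangency of A1 to DM means the radius SD is perpendicular to DM, with radius 3.2, so the center S sits 3.2 in from both sides at S = (-30.300, -49.000). That places the tangent points at N = (-33.500, -49.000) on PN and D = (-30.300, -52.200) on DM. Then |TN| = |N − T| = 59.357.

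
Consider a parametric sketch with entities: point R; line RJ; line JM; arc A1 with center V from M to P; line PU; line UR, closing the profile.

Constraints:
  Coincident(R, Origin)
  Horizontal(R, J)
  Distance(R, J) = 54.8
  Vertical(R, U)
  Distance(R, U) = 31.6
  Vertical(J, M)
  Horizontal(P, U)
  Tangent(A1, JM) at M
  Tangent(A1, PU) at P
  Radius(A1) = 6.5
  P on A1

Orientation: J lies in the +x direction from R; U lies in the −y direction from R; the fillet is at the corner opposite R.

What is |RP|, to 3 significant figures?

57.7

R is at the origin; RJ is horizontal with |RJ| = 54.8 and J on the +x side, so J = (54.8, 0.00). R and U share the same x with |RU| = 31.6 and U on the −y side, so U = (0.00, -31.6). The virtual corner opposite R is at (54.8, -31.6). A1 meets JM tangentially, so VM is at right angles to JM and A1 meets PU tangentially, so VP is at right angles to PU, with radius 6.5, so the center V sits 6.5 in from both sides at V = (48.3, -25.1). That places the tangent points at M = (54.8, -25.1) on JM and P = (48.3, -31.6) on PU. Then |RP| = |P − R| = 57.7.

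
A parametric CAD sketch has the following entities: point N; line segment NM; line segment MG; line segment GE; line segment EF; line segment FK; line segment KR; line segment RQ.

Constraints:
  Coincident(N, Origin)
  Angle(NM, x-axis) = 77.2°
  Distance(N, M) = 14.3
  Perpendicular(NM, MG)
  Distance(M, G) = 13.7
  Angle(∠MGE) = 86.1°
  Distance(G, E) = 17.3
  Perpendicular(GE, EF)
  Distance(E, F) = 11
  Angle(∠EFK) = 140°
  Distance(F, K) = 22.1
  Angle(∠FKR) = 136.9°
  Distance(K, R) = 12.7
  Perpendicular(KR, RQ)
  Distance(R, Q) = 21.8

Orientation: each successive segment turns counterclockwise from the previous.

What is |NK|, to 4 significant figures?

19.46

N is at the origin; NM runs at 77.2° with length 14.3, so M = (3.168, 13.94). NM is perpendicular to MG, so MG runs at 167.2°; with |MG| = 13.7, G = (-10.19, 16.98). ∠MGE = 86.1° gives GE at -98.90° from the x-axis; with |GE| = 17.3, E = (-12.87, -0.1119). The perpendicularity gives EF at right angles to GE, so EF runs at -8.900°; with |EF| = 11.0, F = (-2.000, -1.814). ∠EFK = 140.0° gives FK at 31.10° from the x-axis; with |FK| = 22.1, K = (16.92, 9.602). Then |NK| = |K − N| = 19.46.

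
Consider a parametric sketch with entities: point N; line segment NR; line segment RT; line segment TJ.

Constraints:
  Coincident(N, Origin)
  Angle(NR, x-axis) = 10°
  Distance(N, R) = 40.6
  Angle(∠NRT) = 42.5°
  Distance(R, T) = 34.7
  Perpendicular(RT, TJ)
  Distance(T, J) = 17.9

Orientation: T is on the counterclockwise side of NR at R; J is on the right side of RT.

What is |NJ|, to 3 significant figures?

45.6

N is at the origin; NR runs at 10.0° with length 40.6, so R = 40.6·(cos 10.0°, sin 10.0°) = (40.0, 7.05). ∠NRT = 42.5°, so RT runs at 10.0° + (180° − 42.5°) = 148° from the x-axis; with |RT| = 34.7, T = R + 34.7·(cos 148°, sin 148°) = (10.7, 25.7). RT is perpendicular to TJ; with |TJ| = 17.9 on the right of RT, J = T + 17.9·(0.537, 0.843) = (20.3, 40.8). Then |NJ| = |J − N| = 45.6.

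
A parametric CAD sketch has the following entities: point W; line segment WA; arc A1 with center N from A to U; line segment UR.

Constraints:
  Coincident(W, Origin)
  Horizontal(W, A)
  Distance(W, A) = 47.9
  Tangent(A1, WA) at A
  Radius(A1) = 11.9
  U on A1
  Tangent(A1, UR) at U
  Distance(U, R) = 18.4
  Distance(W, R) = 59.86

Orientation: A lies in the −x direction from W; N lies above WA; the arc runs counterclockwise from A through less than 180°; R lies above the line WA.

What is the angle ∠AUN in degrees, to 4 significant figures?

26.55°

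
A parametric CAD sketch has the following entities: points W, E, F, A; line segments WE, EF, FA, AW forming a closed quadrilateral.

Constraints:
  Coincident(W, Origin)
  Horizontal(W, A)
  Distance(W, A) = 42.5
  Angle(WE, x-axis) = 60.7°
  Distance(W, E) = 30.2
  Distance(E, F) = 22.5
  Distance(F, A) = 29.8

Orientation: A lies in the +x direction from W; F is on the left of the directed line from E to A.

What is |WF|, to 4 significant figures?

47.26

Checks: |EF| = 22.50 ✓; |FA| = 29.80 ✓.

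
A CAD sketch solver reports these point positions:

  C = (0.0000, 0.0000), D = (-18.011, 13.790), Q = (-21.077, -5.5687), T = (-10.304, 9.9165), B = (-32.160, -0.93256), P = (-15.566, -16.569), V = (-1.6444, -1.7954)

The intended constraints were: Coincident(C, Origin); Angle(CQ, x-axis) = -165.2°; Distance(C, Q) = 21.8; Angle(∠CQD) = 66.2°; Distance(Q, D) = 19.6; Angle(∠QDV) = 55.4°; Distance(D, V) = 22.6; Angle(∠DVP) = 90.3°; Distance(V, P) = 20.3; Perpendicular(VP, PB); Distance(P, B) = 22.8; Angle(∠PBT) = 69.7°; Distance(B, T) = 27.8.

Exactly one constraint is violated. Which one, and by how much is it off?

Distance(B, T) = 27.8 — off by 3.40.

C = (0.00, 0.00) ✓; CQ at -165.2° ✓; |CQ| = 21.80 ✓; ∠CQD = 66.20° ✓; |QD| = 19.60 ✓; ∠QDV = 55.40° ✓; |DV| = 22.60 ✓; ∠DVP = 90.30° ✓; |VP| = 20.30 ✓; ∠(VP, PB) = 90.00° ✓; |PB| = 22.80 ✓; ∠PBT = 69.70° ✓; |BT| = 24.40 ✗.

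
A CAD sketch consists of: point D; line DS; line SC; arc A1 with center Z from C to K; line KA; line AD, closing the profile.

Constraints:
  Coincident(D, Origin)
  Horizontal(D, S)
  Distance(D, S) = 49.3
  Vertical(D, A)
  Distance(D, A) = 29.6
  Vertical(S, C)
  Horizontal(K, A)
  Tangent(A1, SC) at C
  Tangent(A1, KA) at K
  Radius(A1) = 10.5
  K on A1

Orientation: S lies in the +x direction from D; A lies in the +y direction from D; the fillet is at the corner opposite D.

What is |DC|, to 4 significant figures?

52.87

D is at the origin; D and S share the same y with |DS| = 49.3 and S on the +x side, so S = (49.30, 0.000). DA is vertical with |DA| = 29.6 and A on the +y side, so A = (0.000, 29.60). The virtual corner opposite D is at (49.30, 29.60). A1 meets SC tangentially, so ZC is at right angles to SC and A1 meets KA tangentially, so ZK is at right angles to KA, with radius 10.5, so the center Z sits 10.5 in from both sides at Z = (38.80, 19.10). That places the tangent points at C = (49.30, 19.10) on SC and K = (38.80, 29.60) on KA. Then |DC| = |C − D| = 52.87.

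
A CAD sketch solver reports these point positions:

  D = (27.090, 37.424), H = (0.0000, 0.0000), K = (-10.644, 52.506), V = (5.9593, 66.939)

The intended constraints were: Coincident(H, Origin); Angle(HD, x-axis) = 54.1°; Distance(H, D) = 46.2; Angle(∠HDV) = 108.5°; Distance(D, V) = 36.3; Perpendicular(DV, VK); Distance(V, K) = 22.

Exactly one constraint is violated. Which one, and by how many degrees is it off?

Perpendicular(DV, VK) — off by 5.40°.

H = (0.00, 0.00) ✓; HD at 54.10° ✓; |HD| = 46.20 ✓; ∠HDV = 108.5° ✓; |DV| = 36.30 ✓; ∠(DV, VK) = 95.40° ✗; |VK| = 22.00 ✓.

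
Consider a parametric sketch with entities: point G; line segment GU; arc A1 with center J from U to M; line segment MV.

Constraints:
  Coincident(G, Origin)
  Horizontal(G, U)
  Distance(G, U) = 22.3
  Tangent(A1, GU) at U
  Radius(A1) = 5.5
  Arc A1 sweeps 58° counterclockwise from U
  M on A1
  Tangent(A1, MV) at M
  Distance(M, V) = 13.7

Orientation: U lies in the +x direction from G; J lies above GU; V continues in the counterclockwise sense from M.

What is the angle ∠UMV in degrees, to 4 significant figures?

151.0°

G is at the origin; G and U share the same y with |GU| = 22.3 and U on the +x side, so U = (22.30, 0.000). Since A1 is tangent to GU there, JU ⟂ GU, so J = U + (0, 5.5) = (22.30, 5.500). On A1, U sits at bearing -90° from J; a 58° counterclockwise sweep puts M at bearing -32°, so M = J + 5.5·(cos -32°, sin -32°) = (26.96, 2.585). Tangency of A1 to MV means the radius JM is perpendicular to MV, so MV runs along (−sin -32°, cos -32°); with |MV| = 13.7, V = (34.22, 14.20). Then cos ∠UMV = MU·MV / (|MU||MV|), giving 151.0°.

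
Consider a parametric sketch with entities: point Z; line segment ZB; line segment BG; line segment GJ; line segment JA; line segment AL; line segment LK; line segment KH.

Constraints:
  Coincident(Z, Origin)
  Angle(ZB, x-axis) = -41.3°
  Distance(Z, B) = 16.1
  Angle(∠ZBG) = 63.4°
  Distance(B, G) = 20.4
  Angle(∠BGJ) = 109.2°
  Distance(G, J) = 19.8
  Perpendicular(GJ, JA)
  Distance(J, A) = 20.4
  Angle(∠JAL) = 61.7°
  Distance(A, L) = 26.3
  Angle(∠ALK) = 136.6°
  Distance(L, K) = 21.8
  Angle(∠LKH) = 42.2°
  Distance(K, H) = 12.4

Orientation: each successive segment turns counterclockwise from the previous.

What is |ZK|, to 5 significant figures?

35.723

Z is at the origin; ZB runs at -41.3° with length 16.1, so B = (12.095, -10.626). ∠ZBG = 63.4° gives BG at 75.300° from the x-axis; with |BG| = 20.4, G = (17.272, 9.1062). ∠BGJ = 109.2° gives GJ at 146.10° from the x-axis; with |GJ| = 19.8, J = (0.83777, 20.150). GJ ⟂ JA, so JA runs at -123.90°; with |JA| = 20.4, A = (-10.540, 3.2173). ∠JAL = 61.7° gives AL at -5.6000° from the x-axis; with |AL| = 26.3, L = (15.634, 0.65091). ∠ALK = 136.6° gives LK at 37.800° from the x-axis; with |LK| = 21.8, K = (32.860, 14.012). Then |ZK| = |K − Z| = 35.723.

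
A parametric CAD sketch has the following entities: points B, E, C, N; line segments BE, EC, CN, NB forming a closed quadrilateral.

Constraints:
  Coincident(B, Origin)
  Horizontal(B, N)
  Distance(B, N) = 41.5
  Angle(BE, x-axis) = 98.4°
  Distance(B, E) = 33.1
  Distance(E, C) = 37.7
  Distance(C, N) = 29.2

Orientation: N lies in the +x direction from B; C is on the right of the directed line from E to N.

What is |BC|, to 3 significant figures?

12.3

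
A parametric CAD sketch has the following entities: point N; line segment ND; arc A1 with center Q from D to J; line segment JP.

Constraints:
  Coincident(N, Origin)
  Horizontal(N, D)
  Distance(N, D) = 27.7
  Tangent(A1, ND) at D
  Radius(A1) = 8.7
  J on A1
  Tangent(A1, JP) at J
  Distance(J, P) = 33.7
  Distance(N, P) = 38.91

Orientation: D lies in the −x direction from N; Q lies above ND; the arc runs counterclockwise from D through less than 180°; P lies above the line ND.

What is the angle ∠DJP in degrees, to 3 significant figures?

144°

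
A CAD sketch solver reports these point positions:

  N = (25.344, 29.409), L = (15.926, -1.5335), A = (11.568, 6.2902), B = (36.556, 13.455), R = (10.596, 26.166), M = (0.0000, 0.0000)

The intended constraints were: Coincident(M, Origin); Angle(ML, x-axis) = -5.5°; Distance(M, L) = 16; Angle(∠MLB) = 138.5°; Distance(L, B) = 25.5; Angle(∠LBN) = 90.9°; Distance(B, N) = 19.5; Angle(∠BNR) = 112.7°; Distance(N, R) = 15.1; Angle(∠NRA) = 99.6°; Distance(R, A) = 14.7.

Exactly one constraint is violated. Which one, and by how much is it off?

Distance(R, A) = 14.7 — off by 5.20.

M = (0.00, 0.00) ✓; ML at -5.500° ✓; |ML| = 16.00 ✓; ∠MLB = 138.5° ✓; |LB| = 25.50 ✓; ∠LBN = 90.90° ✓; |BN| = 19.50 ✓; ∠BNR = 112.7° ✓; |NR| = 15.10 ✓; ∠NRA = 99.60° ✓; |RA| = 19.90 ✗.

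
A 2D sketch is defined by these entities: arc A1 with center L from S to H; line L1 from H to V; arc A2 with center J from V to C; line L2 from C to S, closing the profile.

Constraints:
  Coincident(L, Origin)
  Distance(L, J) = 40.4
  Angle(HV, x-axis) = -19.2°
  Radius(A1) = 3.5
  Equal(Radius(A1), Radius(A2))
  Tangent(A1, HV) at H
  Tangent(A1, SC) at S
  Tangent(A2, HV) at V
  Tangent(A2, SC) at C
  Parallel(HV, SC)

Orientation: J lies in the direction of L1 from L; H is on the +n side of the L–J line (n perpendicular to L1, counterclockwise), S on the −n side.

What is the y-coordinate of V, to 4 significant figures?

-9.981

The slot axis is L1's direction at -19.2°, so u = (cos -19.2°, sin -19.2°) = (0.9444, -0.3289) and n = (−sin -19.2°, cos -19.2°) = (0.3289, 0.9444). L is at the origin and J lies 40.4 along u from L, so J = 40.4·u = (38.15, -13.29). Tangency of A1 to both parallel lines with radius 3.5 puts H and S at L ± 3.5·n: H = (1.151, 3.305), S = (-1.151, -3.305). Equal radii place V and C the same way about J: V = J + 3.5·n = (39.30, -9.981), C = J − 3.5·n = (37.00, -16.59). So V.y = -9.981.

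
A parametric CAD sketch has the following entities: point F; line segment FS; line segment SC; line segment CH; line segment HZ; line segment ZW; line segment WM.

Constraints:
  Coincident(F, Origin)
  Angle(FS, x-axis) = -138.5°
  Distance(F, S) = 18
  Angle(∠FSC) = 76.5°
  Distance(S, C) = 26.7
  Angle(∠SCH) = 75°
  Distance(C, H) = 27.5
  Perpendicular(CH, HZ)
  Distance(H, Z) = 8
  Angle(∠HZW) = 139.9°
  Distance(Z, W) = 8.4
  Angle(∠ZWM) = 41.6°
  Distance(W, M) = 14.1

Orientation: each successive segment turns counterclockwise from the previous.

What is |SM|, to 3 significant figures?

29.5

F is at the origin; FS runs at -138.5° with length 18.0, so S = (-13.5, -11.9). ∠FSC = 76.5° gives SC at -35.0° from the x-axis; with |SC| = 26.7, C = (8.39, -27.2). ∠SCH = 75.0° gives CH at 70.0° from the x-axis; with |CH| = 27.5, H = (17.8, -1.40). CH is perpendicular to HZ, so HZ runs at 160°; with |HZ| = 8.0, Z = (10.3, 1.34). ∠HZW = 139.9° gives ZW at -160° from the x-axis; with |ZW| = 8.4, W = (2.39, -1.55). ∠ZWM = 41.6° gives WM at -21.5° from the x-axis; with |WM| = 14.1, M = (15.5, -6.72). Then |SM| = |M − S| = 29.5.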